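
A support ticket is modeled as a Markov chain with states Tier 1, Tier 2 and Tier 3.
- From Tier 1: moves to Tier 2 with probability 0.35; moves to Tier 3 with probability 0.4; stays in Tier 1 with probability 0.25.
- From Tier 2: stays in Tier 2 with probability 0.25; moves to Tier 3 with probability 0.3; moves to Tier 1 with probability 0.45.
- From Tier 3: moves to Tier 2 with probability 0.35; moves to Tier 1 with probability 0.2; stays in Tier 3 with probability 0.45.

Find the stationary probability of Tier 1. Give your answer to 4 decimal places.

0.2943

Let the stationary distribution be π with π = πP and π_1 + π_2 + π_3 = 1.
π_1 = 0.25·π_1 + 0.45·π_2 + 0.2·π_3
π_2 = 0.35·π_1 + 0.25·π_2 + 0.35·π_3
Solving with the normalization constraint gives π = (0.2943, 0.3182, 0.3876).
So the stationary probability of Tier 1 is 0.2943.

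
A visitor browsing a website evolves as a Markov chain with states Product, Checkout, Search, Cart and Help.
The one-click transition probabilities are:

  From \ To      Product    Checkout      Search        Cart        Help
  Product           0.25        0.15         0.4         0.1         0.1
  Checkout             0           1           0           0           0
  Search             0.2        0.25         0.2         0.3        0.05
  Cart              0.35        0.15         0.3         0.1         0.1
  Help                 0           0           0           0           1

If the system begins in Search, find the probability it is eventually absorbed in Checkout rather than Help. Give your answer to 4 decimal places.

0.7381

Let h(s) be the probability of absorption at Checkout starting from transient state s. Then h(Checkout) = 1 and h(Help) = 0. By first-step analysis:
h(Product) = 0.25·h(Product) + 0.15·1 + 0.4·h(Search) + 0.1·h(Cart) + 0.1·0
h(Search) = 0.2·h(Product) + 0.25·1 + 0.2·h(Search) + 0.3·h(Cart) + 0.05·0
h(Cart) = 0.35·h(Product) + 0.15·1 + 0.3·h(Search) + 0.1·h(Cart) + 0.1·0
Solving: h(Product) = 0.6841, h(Search) = 0.7381, h(Cart) = 0.6787.
Starting from Search, the probability is 0.7381.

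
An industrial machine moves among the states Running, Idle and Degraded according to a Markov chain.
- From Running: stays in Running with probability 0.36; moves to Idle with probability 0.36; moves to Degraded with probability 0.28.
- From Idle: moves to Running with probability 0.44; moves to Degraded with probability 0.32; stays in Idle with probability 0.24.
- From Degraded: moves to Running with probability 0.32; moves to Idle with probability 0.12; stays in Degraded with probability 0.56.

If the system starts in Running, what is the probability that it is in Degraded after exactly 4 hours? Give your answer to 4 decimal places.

Propagate the distribution vector 4 hours from Running.
After 0 hours: (1.0000, 0.0000, 0.0000)
After 1 hour: (0.3600, 0.3600, 0.2800)
After 2 hours: (0.3776, 0.2496, 0.3728)
After 3 hours: (0.3651, 0.2406, 0.3944)
After 4 hours: (0.3635, 0.2365, 0.4000)
P(in Degraded after 4 hours) = 0.4000

0.4000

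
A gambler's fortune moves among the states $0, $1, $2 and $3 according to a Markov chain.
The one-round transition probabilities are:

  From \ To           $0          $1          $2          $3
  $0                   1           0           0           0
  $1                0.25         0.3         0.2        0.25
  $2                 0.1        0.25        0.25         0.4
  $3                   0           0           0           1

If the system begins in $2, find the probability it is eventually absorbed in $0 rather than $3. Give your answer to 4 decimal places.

0.2789

Let h(s) be the probability of absorption at $0 starting from transient state s. Then h($0) = 1 and h($3) = 0. By first-step analysis:
h($1) = 0.25·1 + 0.3·h($1) + 0.2·h($2) + 0.25·0
h($2) = 0.1·1 + 0.25·h($1) + 0.25·h($2) + 0.4·0
Solving: h($1) = 0.4368, h($2) = 0.2789.
Starting from $2, the probability is 0.2789.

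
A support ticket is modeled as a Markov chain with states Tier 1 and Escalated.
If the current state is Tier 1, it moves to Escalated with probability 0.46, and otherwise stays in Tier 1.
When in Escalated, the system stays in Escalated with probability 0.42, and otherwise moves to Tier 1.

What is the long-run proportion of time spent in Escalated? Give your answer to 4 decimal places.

0.4423

Let the stationary distribution be π with π = πP and π_1 + π_2 = 1.
π_1 = 0.54·π_1 + 0.58·π_2
Solving with the normalization constraint gives π = (0.5577, 0.4423).
So the stationary probability of Escalated is 0.4423.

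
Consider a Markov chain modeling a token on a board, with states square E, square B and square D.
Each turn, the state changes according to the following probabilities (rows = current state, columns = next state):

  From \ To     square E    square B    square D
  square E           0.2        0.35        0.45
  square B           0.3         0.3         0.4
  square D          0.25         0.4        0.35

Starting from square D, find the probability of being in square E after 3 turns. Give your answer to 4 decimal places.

Propagate the distribution vector 3 turns from square D.
After 0 turns: (0.0000, 0.0000, 1.0000)
After 1 turn: (0.2500, 0.4000, 0.3500)
After 2 turns: (0.2575, 0.3475, 0.3950)
After 3 turns: (0.2545, 0.3524, 0.3931)
P(in square E after 3 turns) = 0.2545

0.2545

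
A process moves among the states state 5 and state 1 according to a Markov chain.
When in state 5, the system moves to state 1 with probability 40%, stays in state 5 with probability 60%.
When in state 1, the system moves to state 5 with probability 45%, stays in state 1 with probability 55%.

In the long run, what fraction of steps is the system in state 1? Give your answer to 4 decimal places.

Let the stationary distribution be π with π = πP and π_1 + π_2 = 1.
π_1 = 0.6·π_1 + 0.45·π_2
Solving with the normalization constraint gives π = (0.5294, 0.4706).
So the stationary probability of state 1 is 0.4706.

0.4706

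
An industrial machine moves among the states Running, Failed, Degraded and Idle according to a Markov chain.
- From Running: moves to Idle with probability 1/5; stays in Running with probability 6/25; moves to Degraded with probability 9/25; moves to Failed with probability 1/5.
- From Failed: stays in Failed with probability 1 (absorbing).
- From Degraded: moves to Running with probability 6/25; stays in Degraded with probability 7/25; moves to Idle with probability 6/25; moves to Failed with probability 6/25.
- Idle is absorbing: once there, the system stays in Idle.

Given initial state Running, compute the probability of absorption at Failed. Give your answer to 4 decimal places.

Let h(s) be the probability of absorption at Failed starting from transient state s. Then h(Failed) = 1 and h(Idle) = 0. By first-step analysis:
h(Running) = 0.24·h(Running) + 0.2·1 + 0.36·h(Degraded) + 0.2·0
h(Degraded) = 0.24·h(Running) + 0.24·1 + 0.28·h(Degraded) + 0.24·0
Solving: h(Running) = 0.5000, h(Degraded) = 0.5000.
Starting from Running, the probability is 0.5000.

0.5000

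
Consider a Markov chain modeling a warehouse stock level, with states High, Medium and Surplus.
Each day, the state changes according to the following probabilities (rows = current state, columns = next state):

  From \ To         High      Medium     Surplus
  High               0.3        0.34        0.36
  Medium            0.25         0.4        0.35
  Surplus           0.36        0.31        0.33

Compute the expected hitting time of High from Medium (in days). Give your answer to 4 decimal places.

3.4753

Let t(s) be the expected number of days to first reach High from state s, with t(High) = 0. Conditioning on the first day:
t(Medium) = 1 + 0.4·t(Medium) + 0.35·t(Surplus)
t(Surplus) = 1 + 0.31·t(Medium) + 0.33·t(Surplus)
Solving: t(Medium) = 3.4753, t(Surplus) = 3.1005.
Expected days from Medium to High: 3.4753.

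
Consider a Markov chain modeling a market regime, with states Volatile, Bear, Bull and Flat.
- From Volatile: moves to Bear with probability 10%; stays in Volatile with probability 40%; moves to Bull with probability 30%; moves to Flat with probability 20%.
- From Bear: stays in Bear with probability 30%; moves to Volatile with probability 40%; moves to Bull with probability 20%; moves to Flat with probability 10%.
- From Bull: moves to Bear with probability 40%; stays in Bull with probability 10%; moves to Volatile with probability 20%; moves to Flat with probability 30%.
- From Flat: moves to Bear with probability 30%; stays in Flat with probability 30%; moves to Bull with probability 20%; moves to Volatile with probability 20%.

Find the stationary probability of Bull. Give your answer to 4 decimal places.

0.2104

Let the stationary distribution be π with π = πP and π_1 + π_2 + π_3 + π_4 = 1.
π_1 = 0.4·π_1 + 0.4·π_2 + 0.2·π_3 + 0.2·π_4
π_2 = 0.1·π_1 + 0.3·π_2 + 0.4·π_3 + 0.3·π_4
π_3 = 0.3·π_1 + 0.2·π_2 + 0.1·π_3 + 0.2·π_4
Solving with the normalization constraint gives π = (0.3145, 0.2581, 0.2104, 0.2169).
So the stationary probability of Bull is 0.2104.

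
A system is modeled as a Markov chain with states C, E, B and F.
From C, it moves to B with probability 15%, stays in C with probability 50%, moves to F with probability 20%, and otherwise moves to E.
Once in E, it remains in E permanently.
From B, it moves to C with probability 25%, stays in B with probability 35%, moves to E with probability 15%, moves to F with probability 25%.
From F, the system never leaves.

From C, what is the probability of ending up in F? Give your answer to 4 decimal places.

0.5826

Let h(s) be the probability of absorption at F starting from transient state s. Then h(F) = 1 and h(E) = 0. By first-step analysis:
h(C) = 0.5·h(C) + 0.15·0 + 0.15·h(B) + 0.2·1
h(B) = 0.25·h(C) + 0.15·0 + 0.35·h(B) + 0.25·1
Solving: h(C) = 0.5826, h(B) = 0.6087.
Starting from C, the probability is 0.5826.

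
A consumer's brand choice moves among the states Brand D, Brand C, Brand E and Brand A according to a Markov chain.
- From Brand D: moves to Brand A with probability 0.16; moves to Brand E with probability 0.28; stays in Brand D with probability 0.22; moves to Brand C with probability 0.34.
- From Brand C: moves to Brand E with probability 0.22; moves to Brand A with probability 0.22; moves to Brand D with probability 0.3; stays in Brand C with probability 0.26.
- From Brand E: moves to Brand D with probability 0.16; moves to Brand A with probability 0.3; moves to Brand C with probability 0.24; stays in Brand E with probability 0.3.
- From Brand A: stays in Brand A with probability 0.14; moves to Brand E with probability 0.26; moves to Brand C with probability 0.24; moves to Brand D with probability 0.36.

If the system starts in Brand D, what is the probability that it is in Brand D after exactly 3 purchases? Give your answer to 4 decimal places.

Propagate the distribution vector 3 purchases from Brand D.
After 0 purchases: (1.0000, 0.0000, 0.0000, 0.0000)
After 1 purchase: (0.2200, 0.3400, 0.2800, 0.1600)
After 2 purchases: (0.2528, 0.2688, 0.2620, 0.2164)
After 3 purchases: (0.2561, 0.2707, 0.2648, 0.2085)
P(in Brand D after 3 purchases) = 0.2561

0.2561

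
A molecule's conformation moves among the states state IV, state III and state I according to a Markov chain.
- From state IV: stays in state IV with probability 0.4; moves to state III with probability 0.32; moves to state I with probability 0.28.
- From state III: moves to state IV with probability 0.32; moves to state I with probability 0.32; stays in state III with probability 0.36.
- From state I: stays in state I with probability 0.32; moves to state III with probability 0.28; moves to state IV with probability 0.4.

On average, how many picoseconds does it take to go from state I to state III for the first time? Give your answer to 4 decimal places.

3.3784

Let t(s) be the expected number of picoseconds to first reach state III from state s, with t(state III) = 0. Conditioning on the first picosecond:
t(state IV) = 1 + 0.4·t(state IV) + 0.28·t(state I)
t(state I) = 1 + 0.4·t(state IV) + 0.32·t(state I)
Solving: t(state IV) = 3.2432, t(state I) = 3.3784.
Expected picoseconds from state I to state III: 3.3784.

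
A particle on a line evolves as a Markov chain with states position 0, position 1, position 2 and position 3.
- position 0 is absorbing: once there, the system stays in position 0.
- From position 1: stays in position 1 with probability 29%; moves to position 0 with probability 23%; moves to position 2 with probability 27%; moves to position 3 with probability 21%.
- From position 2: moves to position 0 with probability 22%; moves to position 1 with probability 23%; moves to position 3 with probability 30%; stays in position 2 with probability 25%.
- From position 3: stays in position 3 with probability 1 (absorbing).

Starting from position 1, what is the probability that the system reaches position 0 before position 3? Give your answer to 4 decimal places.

Let h(s) be the probability of absorption at position 0 starting from transient state s. Then h(position 0) = 1 and h(position 3) = 0. By first-step analysis:
h(position 1) = 0.23·1 + 0.29·h(position 1) + 0.27·h(position 2) + 0.21·0
h(position 2) = 0.22·1 + 0.23·h(position 1) + 0.25·h(position 2) + 0.3·0
Solving: h(position 1) = 0.4930, h(position 2) = 0.4445.
Starting from position 1, the probability is 0.4930.

0.4930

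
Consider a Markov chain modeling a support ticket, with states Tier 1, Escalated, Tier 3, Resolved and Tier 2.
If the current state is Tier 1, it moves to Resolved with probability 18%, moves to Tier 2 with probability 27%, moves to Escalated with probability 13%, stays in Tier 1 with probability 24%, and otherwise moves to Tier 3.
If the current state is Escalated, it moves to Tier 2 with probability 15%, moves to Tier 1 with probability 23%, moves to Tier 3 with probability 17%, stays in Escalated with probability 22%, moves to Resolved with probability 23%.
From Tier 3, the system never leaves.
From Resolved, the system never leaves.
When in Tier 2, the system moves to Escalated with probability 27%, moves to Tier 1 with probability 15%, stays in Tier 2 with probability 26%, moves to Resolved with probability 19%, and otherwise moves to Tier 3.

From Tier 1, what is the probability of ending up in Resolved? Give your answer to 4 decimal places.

Let h(s) be the probability of absorption at Resolved starting from transient state s. Then h(Resolved) = 1 and h(Tier 3) = 0. By first-step analysis:
h(Tier 1) = 0.24·h(Tier 1) + 0.13·h(Escalated) + 0.18·0 + 0.18·1 + 0.27·h(Tier 2)
h(Escalated) = 0.23·h(Tier 1) + 0.22·h(Escalated) + 0.17·0 + 0.23·1 + 0.15·h(Tier 2)
h(Tier 2) = 0.15·h(Tier 1) + 0.27·h(Escalated) + 0.13·0 + 0.19·1 + 0.26·h(Tier 2)
Solving: h(Tier 1) = 0.5358, h(Escalated) = 0.5626, h(Tier 2) = 0.5706.
Starting from Tier 1, the probability is 0.5358.

0.5358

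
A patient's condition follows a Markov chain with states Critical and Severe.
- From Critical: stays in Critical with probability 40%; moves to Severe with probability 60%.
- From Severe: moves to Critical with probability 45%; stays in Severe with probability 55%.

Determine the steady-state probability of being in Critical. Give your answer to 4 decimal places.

0.4286

Let the stationary distribution be π with π = πP and π_1 + π_2 = 1.
π_1 = 0.4·π_1 + 0.45·π_2
Solving with the normalization constraint gives π = (0.4286, 0.5714).
So the stationary probability of Critical is 0.4286.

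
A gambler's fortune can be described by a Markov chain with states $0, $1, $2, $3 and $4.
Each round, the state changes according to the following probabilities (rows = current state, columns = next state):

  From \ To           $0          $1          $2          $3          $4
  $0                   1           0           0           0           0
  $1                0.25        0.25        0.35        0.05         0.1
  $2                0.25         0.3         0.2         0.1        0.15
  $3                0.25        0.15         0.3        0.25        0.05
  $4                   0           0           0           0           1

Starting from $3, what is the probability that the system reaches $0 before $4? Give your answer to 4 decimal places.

0.7376

Let h(s) be the probability of absorption at $0 starting from transient state s. Then h($0) = 1 and h($4) = 0. By first-step analysis:
h($1) = 0.25·1 + 0.25·h($1) + 0.35·h($2) + 0.05·h($3) + 0.1·0
h($2) = 0.25·1 + 0.3·h($1) + 0.2·h($2) + 0.1·h($3) + 0.15·0
h($3) = 0.25·1 + 0.15·h($1) + 0.3·h($2) + 0.25·h($3) + 0.05·0
Solving: h($1) = 0.6926, h($2) = 0.6644, h($3) = 0.7376.
Starting from $3, the probability is 0.7376.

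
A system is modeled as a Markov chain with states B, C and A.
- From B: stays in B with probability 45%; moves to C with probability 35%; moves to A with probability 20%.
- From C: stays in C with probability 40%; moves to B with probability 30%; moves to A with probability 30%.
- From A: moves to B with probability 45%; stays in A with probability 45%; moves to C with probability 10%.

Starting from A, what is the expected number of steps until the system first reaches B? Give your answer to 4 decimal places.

2.3333

Let t(s) be the expected number of steps to first reach B from state s, with t(B) = 0. Conditioning on the first step:
t(C) = 1 + 0.4·t(C) + 0.3·t(A)
t(A) = 1 + 0.1·t(C) + 0.45·t(A)
Solving: t(C) = 2.8333, t(A) = 2.3333.
Expected steps from A to B: 2.3333.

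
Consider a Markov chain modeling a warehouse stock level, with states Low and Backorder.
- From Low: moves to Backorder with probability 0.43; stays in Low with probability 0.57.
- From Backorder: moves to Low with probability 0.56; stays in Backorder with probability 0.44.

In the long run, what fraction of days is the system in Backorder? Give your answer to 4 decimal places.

Let the stationary distribution be π with π = πP and π_1 + π_2 = 1.
π_1 = 0.57·π_1 + 0.56·π_2
Solving with the normalization constraint gives π = (0.5657, 0.4343).
So the stationary probability of Backorder is 0.4343.

0.4343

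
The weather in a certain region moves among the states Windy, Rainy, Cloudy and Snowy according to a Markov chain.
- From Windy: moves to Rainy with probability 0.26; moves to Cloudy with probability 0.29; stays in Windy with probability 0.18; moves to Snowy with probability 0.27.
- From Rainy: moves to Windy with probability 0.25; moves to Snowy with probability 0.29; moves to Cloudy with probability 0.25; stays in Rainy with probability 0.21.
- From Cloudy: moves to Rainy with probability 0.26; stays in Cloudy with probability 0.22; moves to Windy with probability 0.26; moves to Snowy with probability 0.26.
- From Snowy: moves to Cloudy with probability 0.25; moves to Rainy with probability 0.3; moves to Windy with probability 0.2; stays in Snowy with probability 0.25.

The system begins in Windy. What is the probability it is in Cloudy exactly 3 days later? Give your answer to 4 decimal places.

Propagate the distribution vector 3 days from Windy.
After 0 days: (1.0000, 0.0000, 0.0000, 0.0000)
After 1 day: (0.1800, 0.2600, 0.2900, 0.2700)
After 2 days: (0.2268, 0.2578, 0.2485, 0.2669)
After 3 days: (0.2233, 0.2578, 0.2516, 0.2673)
P(in Cloudy after 3 days) = 0.2516

0.2516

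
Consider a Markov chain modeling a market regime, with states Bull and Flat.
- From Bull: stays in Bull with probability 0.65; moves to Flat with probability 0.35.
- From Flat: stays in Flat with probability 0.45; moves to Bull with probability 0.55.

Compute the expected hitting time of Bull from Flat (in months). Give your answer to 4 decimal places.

1.8182

Let t(s) be the expected number of months to first reach Bull from state s, with t(Bull) = 0. Conditioning on the first month:
t(Flat) = 1 + 0.45·t(Flat)
Solving: t(Flat) = 1.8182.
Expected months from Flat to Bull: 1.8182.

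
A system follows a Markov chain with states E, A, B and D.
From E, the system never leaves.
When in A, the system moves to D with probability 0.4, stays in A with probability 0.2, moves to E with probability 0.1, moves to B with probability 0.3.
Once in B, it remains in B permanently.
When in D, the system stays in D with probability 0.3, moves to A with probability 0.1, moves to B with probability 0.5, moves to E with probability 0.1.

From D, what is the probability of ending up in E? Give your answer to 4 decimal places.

Let h(s) be the probability of absorption at E starting from transient state s. Then h(E) = 1 and h(B) = 0. By first-step analysis:
h(A) = 0.1·1 + 0.2·h(A) + 0.3·0 + 0.4·h(D)
h(D) = 0.1·1 + 0.1·h(A) + 0.5·0 + 0.3·h(D)
Solving: h(A) = 0.2115, h(D) = 0.1731.
Starting from D, the probability is 0.1731.

0.1731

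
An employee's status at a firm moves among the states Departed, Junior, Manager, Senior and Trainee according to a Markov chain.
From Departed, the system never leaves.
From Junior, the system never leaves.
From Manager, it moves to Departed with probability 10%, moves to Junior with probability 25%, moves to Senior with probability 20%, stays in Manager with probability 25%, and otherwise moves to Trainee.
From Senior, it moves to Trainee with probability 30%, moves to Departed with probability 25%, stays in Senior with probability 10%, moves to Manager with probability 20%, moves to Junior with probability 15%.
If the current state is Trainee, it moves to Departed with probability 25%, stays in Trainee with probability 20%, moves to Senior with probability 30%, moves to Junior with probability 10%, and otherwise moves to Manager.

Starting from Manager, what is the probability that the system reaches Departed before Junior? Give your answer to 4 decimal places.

0.4535

Let h(s) be the probability of absorption at Departed starting from transient state s. Then h(Departed) = 1 and h(Junior) = 0. By first-step analysis:
h(Manager) = 0.1·1 + 0.25·0 + 0.25·h(Manager) + 0.2·h(Senior) + 0.2·h(Trainee)
h(Senior) = 0.25·1 + 0.15·0 + 0.2·h(Manager) + 0.1·h(Senior) + 0.3·h(Trainee)
h(Trainee) = 0.25·1 + 0.1·0 + 0.15·h(Manager) + 0.3·h(Senior) + 0.2·h(Trainee)
Solving: h(Manager) = 0.4535, h(Senior) = 0.5841, h(Trainee) = 0.6166.
Starting from Manager, the probability is 0.4535.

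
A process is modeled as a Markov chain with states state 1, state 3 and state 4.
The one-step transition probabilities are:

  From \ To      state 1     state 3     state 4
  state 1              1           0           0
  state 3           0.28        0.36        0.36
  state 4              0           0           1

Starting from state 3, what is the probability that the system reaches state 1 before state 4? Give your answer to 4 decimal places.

Let h(s) be the probability of absorption at state 1 starting from transient state s. Then h(state 1) = 1 and h(state 4) = 0. By first-step analysis:
h(state 3) = 0.28·1 + 0.36·h(state 3) + 0.36·0
Solving: h(state 3) = 0.4375.
Starting from state 3, the probability is 0.4375.

0.4375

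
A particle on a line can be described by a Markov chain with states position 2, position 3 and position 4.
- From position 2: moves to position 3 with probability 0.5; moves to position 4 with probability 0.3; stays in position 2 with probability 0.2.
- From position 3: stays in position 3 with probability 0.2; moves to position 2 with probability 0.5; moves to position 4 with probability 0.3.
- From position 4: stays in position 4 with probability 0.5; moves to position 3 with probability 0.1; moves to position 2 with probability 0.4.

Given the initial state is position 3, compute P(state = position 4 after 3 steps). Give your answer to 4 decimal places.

0.3720

Propagate the distribution vector 3 steps from position 3.
After 0 steps: (0.0000, 1.0000, 0.0000)
After 1 step: (0.5000, 0.2000, 0.3000)
After 2 steps: (0.3200, 0.3200, 0.3600)
After 3 steps: (0.3680, 0.2600, 0.3720)
P(in position 4 after 3 steps) = 0.3720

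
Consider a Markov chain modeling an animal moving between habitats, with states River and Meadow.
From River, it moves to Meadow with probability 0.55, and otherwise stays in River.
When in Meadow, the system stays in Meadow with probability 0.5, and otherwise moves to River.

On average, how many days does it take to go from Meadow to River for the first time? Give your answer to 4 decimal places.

2.0000

Let t(s) be the expected number of days to first reach River from state s, with t(River) = 0. Conditioning on the first day:
t(Meadow) = 1 + 0.5·t(Meadow)
Solving: t(Meadow) = 2.0000.
Expected days from Meadow to River: 2.0000.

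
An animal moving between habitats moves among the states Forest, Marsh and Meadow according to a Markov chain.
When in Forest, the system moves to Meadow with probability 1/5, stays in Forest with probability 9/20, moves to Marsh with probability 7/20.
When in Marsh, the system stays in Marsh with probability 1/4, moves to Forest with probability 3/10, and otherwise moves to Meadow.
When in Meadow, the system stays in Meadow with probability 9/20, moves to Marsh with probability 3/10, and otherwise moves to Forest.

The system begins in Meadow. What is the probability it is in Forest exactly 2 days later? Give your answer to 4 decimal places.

Sum over the intermediate state after 1 day:
P = P(Meadow→Forest)·P(Forest→Forest) + P(Meadow→Marsh)·P(Marsh→Forest) + P(Meadow→Meadow)·P(Meadow→Forest)
  = 0.25×0.45 + 0.3×0.3 + 0.45×0.25
  = 0.1125 + 0.0900 + 0.1125 = 0.3150

0.3150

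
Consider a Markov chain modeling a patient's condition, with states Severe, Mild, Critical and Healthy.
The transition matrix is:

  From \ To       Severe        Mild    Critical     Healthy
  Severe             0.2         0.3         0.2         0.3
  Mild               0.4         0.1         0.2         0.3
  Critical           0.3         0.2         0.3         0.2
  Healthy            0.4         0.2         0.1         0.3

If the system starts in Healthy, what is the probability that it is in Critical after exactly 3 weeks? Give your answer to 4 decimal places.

0.1890

Propagate the distribution vector 3 weeks from Healthy.
After 0 weeks: (0.0000, 0.0000, 0.0000, 1.0000)
After 1 week: (0.4000, 0.2000, 0.1000, 0.3000)
After 2 weeks: (0.3100, 0.2200, 0.1800, 0.2900)
After 3 weeks: (0.3200, 0.2090, 0.1890, 0.2820)
P(in Critical after 3 weeks) = 0.1890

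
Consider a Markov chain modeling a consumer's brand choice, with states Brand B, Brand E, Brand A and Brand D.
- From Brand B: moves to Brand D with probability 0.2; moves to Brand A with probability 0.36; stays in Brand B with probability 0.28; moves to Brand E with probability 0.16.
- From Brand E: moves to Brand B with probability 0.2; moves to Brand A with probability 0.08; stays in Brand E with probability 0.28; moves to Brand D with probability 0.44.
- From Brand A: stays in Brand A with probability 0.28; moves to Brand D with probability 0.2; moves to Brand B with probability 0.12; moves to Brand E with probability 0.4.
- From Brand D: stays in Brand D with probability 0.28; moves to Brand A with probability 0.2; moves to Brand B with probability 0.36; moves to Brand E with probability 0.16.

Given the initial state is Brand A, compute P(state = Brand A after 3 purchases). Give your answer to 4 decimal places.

Propagate the distribution vector 3 purchases from Brand A.
After 0 purchases: (0.0000, 0.0000, 1.0000, 0.0000)
After 1 purchase: (0.1200, 0.4000, 0.2800, 0.2000)
After 2 purchases: (0.2192, 0.2752, 0.1936, 0.3120)
After 3 purchases: (0.2520, 0.2395, 0.2175, 0.2910)
P(in Brand A after 3 purchases) = 0.2175

0.2175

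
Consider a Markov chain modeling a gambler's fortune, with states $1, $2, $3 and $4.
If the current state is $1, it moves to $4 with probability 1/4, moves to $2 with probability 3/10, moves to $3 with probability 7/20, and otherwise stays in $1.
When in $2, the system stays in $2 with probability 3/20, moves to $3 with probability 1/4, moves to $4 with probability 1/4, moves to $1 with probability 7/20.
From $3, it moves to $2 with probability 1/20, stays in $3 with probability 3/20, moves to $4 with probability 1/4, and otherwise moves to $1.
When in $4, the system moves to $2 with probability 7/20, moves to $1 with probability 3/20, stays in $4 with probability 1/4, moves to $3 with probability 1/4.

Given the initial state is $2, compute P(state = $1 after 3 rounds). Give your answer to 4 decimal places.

Propagate the distribution vector 3 rounds from $2.
After 0 rounds: (0.0000, 1.0000, 0.0000, 0.0000)
After 1 round: (0.3500, 0.1500, 0.2500, 0.2500)
After 2 rounds: (0.2625, 0.2275, 0.2600, 0.2500)
After 3 rounds: (0.2864, 0.2134, 0.2503, 0.2500)
P(in $1 after 3 rounds) = 0.2864

0.2864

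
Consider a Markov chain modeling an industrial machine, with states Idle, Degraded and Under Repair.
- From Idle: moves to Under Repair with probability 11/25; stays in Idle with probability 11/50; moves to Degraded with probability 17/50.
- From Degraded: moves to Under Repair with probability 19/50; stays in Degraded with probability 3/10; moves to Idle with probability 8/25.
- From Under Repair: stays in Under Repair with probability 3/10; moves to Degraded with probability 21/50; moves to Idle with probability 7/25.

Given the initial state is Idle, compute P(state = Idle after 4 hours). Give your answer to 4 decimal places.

0.2775

Propagate the distribution vector 4 hours from Idle.
After 0 hours: (1.0000, 0.0000, 0.0000)
After 1 hour: (0.2200, 0.3400, 0.4400)
After 2 hours: (0.2804, 0.3616, 0.3580)
After 3 hours: (0.2776, 0.3542, 0.3682)
After 4 hours: (0.2775, 0.3553, 0.3672)
P(in Idle after 4 hours) = 0.2775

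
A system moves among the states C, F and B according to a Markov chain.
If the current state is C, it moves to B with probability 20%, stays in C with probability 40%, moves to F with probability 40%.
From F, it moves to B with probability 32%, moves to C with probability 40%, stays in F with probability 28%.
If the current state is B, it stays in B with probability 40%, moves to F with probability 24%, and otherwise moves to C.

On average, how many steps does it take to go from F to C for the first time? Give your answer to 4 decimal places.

2.5901

Let t(s) be the expected number of steps to first reach C from state s, with t(C) = 0. Conditioning on the first step:
t(F) = 1 + 0.28·t(F) + 0.32·t(B)
t(B) = 1 + 0.24·t(F) + 0.4·t(B)
Solving: t(F) = 2.5901, t(B) = 2.7027.
Expected steps from F to C: 2.5901.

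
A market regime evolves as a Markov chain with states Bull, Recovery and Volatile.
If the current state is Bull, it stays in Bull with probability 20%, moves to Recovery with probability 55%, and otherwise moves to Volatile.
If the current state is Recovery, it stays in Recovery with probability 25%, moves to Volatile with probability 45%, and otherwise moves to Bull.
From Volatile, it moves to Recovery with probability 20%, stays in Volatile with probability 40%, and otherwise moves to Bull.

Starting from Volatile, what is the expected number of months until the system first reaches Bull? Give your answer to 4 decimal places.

2.6389

Let t(s) be the expected number of months to first reach Bull from state s, with t(Bull) = 0. Conditioning on the first month:
t(Recovery) = 1 + 0.25·t(Recovery) + 0.45·t(Volatile)
t(Volatile) = 1 + 0.2·t(Recovery) + 0.4·t(Volatile)
Solving: t(Recovery) = 2.9167, t(Volatile) = 2.6389.
Expected months from Volatile to Bull: 2.6389.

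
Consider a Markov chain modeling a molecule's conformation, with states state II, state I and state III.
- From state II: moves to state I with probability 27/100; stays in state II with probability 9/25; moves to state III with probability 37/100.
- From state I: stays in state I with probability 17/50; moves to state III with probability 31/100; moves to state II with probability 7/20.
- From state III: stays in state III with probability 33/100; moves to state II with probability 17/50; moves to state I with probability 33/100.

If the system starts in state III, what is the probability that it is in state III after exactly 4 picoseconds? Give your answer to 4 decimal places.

0.3378

Propagate the distribution vector 4 picoseconds from state III.
After 0 picoseconds: (0.0000, 0.0000, 1.0000)
After 1 picosecond: (0.3400, 0.3300, 0.3300)
After 2 picoseconds: (0.3501, 0.3129, 0.3370)
After 3 picoseconds: (0.3501, 0.3121, 0.3377)
After 4 picoseconds: (0.3501, 0.3121, 0.3378)
P(in state III after 4 picoseconds) = 0.3378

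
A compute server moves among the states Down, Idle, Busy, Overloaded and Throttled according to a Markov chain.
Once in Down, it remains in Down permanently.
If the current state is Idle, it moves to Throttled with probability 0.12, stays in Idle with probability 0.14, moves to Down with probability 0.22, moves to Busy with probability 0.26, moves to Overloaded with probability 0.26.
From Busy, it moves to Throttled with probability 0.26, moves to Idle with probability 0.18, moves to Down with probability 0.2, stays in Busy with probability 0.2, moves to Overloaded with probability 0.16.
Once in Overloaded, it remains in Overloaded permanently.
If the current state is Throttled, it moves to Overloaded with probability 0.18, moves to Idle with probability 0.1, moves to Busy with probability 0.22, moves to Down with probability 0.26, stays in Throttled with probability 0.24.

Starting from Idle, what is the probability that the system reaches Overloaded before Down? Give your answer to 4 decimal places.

0.5000

Let h(s) be the probability of absorption at Overloaded starting from transient state s. Then h(Overloaded) = 1 and h(Down) = 0. By first-step analysis:
h(Idle) = 0.22·0 + 0.14·h(Idle) + 0.26·h(Busy) + 0.26·1 + 0.12·h(Throttled)
h(Busy) = 0.2·0 + 0.18·h(Idle) + 0.2·h(Busy) + 0.16·1 + 0.26·h(Throttled)
h(Throttled) = 0.26·0 + 0.1·h(Idle) + 0.22·h(Busy) + 0.18·1 + 0.24·h(Throttled)
Solving: h(Idle) = 0.5000, h(Busy) = 0.4535, h(Throttled) = 0.4339.
Starting from Idle, the probability is 0.5000.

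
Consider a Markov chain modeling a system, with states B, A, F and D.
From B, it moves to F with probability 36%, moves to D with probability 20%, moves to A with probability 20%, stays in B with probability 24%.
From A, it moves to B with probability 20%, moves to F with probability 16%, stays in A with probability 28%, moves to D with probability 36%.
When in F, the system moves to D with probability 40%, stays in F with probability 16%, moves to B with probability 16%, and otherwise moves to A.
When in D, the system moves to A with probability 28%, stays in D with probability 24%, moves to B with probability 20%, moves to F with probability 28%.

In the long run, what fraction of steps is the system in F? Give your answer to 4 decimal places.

Let the stationary distribution be π with π = πP and π_1 + π_2 + π_3 + π_4 = 1.
π_1 = 0.24·π_1 + 0.2·π_2 + 0.16·π_3 + 0.2·π_4
π_2 = 0.2·π_1 + 0.28·π_2 + 0.28·π_3 + 0.28·π_4
π_3 = 0.36·π_1 + 0.16·π_2 + 0.16·π_3 + 0.28·π_4
Solving with the normalization constraint gives π = (0.1985, 0.2641, 0.2359, 0.3015).
So the stationary probability of F is 0.2359.

0.2359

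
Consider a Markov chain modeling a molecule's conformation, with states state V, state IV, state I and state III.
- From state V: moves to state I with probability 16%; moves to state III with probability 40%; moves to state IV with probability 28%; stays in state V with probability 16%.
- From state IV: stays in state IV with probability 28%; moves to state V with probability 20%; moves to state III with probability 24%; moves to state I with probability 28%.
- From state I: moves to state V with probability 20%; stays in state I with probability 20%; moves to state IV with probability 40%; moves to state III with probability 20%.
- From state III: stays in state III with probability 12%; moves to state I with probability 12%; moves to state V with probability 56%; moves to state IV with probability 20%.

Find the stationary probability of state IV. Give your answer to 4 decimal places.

Let the stationary distribution be π with π = πP and π_1 + π_2 + π_3 + π_4 = 1.
π_1 = 0.16·π_1 + 0.2·π_2 + 0.2·π_3 + 0.56·π_4
π_2 = 0.28·π_1 + 0.28·π_2 + 0.4·π_3 + 0.2·π_4
π_3 = 0.16·π_1 + 0.28·π_2 + 0.2·π_3 + 0.12·π_4
Solving with the normalization constraint gives π = (0.2779, 0.2832, 0.1918, 0.2471).
So the stationary probability of state IV is 0.2832.

0.2832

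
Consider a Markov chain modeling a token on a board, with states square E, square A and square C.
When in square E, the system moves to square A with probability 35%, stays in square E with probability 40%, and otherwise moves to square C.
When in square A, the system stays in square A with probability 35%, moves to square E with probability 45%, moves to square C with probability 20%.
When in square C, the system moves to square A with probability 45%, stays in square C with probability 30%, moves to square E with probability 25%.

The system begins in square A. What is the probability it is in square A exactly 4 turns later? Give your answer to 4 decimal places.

0.3744

Propagate the distribution vector 4 turns from square A.
After 0 turns: (0.0000, 1.0000, 0.0000)
After 1 turn: (0.4500, 0.3500, 0.2000)
After 2 turns: (0.3875, 0.3700, 0.2425)
After 3 turns: (0.3821, 0.3743, 0.2436)
After 4 turns: (0.3822, 0.3744, 0.2435)
P(in square A after 4 turns) = 0.3744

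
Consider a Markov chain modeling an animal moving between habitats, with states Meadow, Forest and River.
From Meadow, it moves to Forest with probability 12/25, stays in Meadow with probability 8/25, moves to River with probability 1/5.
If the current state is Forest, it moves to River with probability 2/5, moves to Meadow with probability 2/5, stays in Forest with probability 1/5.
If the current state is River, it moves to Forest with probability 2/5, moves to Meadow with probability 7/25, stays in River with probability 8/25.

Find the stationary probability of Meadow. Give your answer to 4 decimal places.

Let the stationary distribution be π with π = πP and π_1 + π_2 + π_3 = 1.
π_1 = 0.32·π_1 + 0.4·π_2 + 0.28·π_3
π_2 = 0.48·π_1 + 0.2·π_2 + 0.4·π_3
Solving with the normalization constraint gives π = (0.3361, 0.3557, 0.3081).
So the stationary probability of Meadow is 0.3361.

0.3361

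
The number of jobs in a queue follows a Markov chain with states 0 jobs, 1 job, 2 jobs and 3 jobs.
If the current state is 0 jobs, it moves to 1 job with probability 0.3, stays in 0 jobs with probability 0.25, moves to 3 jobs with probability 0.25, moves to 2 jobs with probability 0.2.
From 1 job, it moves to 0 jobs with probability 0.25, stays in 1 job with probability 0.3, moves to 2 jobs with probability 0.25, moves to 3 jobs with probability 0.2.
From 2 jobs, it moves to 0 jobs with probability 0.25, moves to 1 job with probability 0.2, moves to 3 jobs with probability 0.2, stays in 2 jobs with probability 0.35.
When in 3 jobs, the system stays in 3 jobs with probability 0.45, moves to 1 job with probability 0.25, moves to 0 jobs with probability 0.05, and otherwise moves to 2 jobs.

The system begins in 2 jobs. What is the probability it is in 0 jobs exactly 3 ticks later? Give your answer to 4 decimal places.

Propagate the distribution vector 3 ticks from 2 jobs.
After 0 ticks: (0.0000, 0.0000, 1.0000, 0.0000)
After 1 tick: (0.2500, 0.2000, 0.3500, 0.2000)
After 2 ticks: (0.2100, 0.2550, 0.2725, 0.2625)
After 3 ticks: (0.1975, 0.2596, 0.2668, 0.2761)
P(in 0 jobs after 3 ticks) = 0.1975

0.1975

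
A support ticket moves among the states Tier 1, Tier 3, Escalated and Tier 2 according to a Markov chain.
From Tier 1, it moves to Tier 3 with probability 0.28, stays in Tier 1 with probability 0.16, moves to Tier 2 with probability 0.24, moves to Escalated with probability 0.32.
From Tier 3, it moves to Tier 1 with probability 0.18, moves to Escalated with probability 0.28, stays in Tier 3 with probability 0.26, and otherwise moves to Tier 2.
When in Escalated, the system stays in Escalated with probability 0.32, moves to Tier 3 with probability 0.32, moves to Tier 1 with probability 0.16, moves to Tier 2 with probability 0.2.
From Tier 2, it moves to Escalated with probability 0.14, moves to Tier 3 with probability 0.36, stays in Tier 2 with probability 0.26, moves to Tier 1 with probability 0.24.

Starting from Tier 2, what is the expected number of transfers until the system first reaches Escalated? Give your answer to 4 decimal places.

4.5329

Let t(s) be the expected number of transfers to first reach Escalated from state s, with t(Escalated) = 0. Conditioning on the first transfer:
t(Tier 1) = 1 + 0.16·t(Tier 1) + 0.28·t(Tier 3) + 0.24·t(Tier 2)
t(Tier 3) = 1 + 0.18·t(Tier 1) + 0.26·t(Tier 3) + 0.28·t(Tier 2)
t(Tier 2) = 1 + 0.24·t(Tier 1) + 0.36·t(Tier 3) + 0.26·t(Tier 2)
Solving: t(Tier 1) = 3.8173, t(Tier 3) = 3.9950, t(Tier 2) = 4.5329.
Expected transfers from Tier 2 to Escalated: 4.5329.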